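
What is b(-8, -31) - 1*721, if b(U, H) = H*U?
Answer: -473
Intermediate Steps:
b(-8, -31) - 1*721 = -31*(-8) - 1*721 = 248 - 721 = -473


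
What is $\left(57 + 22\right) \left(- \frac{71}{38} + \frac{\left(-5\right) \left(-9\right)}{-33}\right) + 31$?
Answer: $- \frac{93771}{418} \approx -224.33$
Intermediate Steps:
$\left(57 + 22\right) \left(- \frac{71}{38} + \frac{\left(-5\right) \left(-9\right)}{-33}\right) + 31 = 79 \left(\left(-71\right) \frac{1}{38} + 45 \left(- \frac{1}{33}\right)\right) + 31 = 79 \left(- \frac{71}{38} - \frac{15}{11}\right) + 31 = 79 \left(- \frac{1351}{418}\right) + 31 = - \frac{106729}{418} + 31 = - \frac{93771}{418}$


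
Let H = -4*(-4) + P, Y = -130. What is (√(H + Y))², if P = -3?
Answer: -117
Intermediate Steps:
H = 13 (H = -4*(-4) - 3 = 16 - 3 = 13)
(√(H + Y))² = (√(13 - 130))² = (√(-117))² = (3*I*√13)² = -117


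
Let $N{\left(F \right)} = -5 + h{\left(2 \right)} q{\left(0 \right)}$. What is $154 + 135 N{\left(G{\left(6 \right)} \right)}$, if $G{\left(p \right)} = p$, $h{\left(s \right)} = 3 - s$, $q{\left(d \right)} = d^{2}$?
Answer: $-521$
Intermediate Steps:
$N{\left(F \right)} = -5$ ($N{\left(F \right)} = -5 + \left(3 - 2\right) 0^{2} = -5 + \left(3 - 2\right) 0 = -5 + 1 \cdot 0 = -5 + 0 = -5$)
$154 + 135 N{\left(G{\left(6 \right)} \right)} = 154 + 135 \left(-5\right) = 154 - 675 = -521$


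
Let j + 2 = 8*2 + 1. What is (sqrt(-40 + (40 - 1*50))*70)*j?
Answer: 5250*I*sqrt(2) ≈ 7424.6*I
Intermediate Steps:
j = 15 (j = -2 + (8*2 + 1) = -2 + (16 + 1) = -2 + 17 = 15)
(sqrt(-40 + (40 - 1*50))*70)*j = (sqrt(-40 + (40 - 1*50))*70)*15 = (sqrt(-40 + (40 - 50))*70)*15 = (sqrt(-40 - 10)*70)*15 = (sqrt(-50)*70)*15 = ((5*I*sqrt(2))*70)*15 = (350*I*sqrt(2))*15 = 5250*I*sqrt(2)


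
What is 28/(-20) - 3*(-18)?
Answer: 263/5 ≈ 52.600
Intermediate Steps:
28/(-20) - 3*(-18) = 28*(-1/20) + 54 = -7/5 + 54 = 263/5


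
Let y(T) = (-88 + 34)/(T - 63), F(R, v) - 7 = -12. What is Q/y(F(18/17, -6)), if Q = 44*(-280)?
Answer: -418880/27 ≈ -15514.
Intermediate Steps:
F(R, v) = -5 (F(R, v) = 7 - 12 = -5)
y(T) = -54/(-63 + T)
Q = -12320
Q/y(F(18/17, -6)) = -12320/((-54/(-63 - 5))) = -12320/((-54/(-68))) = -12320/((-54*(-1/68))) = -12320/27/34 = -12320*34/27 = -418880/27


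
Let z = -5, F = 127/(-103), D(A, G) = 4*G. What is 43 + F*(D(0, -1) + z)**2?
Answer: -5858/103 ≈ -56.874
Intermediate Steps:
F = -127/103 (F = 127*(-1/103) = -127/103 ≈ -1.2330)
43 + F*(D(0, -1) + z)**2 = 43 - 127*(4*(-1) - 5)**2/103 = 43 - 127*(-4 - 5)**2/103 = 43 - 127/103*(-9)**2 = 43 - 127/103*81 = 43 - 10287/103 = -5858/103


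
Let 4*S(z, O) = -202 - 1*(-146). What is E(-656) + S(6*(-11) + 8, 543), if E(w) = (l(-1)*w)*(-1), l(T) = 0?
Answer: -14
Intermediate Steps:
S(z, O) = -14 (S(z, O) = (-202 - 1*(-146))/4 = (-202 + 146)/4 = (¼)*(-56) = -14)
E(w) = 0 (E(w) = (0*w)*(-1) = 0*(-1) = 0)
E(-656) + S(6*(-11) + 8, 543) = 0 - 14 = -14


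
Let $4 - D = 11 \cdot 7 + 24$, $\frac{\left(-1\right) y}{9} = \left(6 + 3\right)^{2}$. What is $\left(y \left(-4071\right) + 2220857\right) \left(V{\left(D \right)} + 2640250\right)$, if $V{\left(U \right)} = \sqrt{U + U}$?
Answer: $13699243394000 + 5188616 i \sqrt{194} \approx 1.3699 \cdot 10^{13} + 7.2269 \cdot 10^{7} i$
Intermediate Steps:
$y = -729$ ($y = - 9 \left(6 + 3\right)^{2} = - 9 \cdot 9^{2} = \left(-9\right) 81 = -729$)
$D = -97$ ($D = 4 - \left(11 \cdot 7 + 24\right) = 4 - \left(77 + 24\right) = 4 - 101 = -97$)
$V{\left(U \right)} = \sqrt{2} \sqrt{U}$ ($V{\left(U \right)} = \sqrt{2 U} = \sqrt{2} \sqrt{U}$)
$\left(y \left(-4071\right) + 2220857\right) \left(V{\left(D \right)} + 2640250\right) = \left(\left(-729\right) \left(-4071\right) + 2220857\right) \left(\sqrt{2} \sqrt{-97} + 2640250\right) = \left(2967759 + 2220857\right) \left(\sqrt{2} i \sqrt{97} + 2640250\right) = 5188616 \left(i \sqrt{194} + 2640250\right) = 5188616 \left(2640250 + i \sqrt{194}\right) = 13699243394000 + 5188616 i \sqrt{194}$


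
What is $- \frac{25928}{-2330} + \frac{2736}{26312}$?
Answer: $\frac{43037026}{3831685} \approx 11.232$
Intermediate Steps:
$- \frac{25928}{-2330} + \frac{2736}{26312} = \left(-25928\right) \left(- \frac{1}{2330}\right) + 2736 \cdot \frac{1}{26312} = \frac{12964}{1165} + \frac{342}{3289} = \frac{43037026}{3831685}$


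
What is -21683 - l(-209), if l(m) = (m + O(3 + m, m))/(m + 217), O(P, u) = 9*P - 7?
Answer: -85697/4 ≈ -21424.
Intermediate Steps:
O(P, u) = -7 + 9*P
l(m) = (20 + 10*m)/(217 + m) (l(m) = (m + (-7 + 9*(3 + m)))/(m + 217) = (m + (-7 + (27 + 9*m)))/(217 + m) = (m + (20 + 9*m))/(217 + m) = (20 + 10*m)/(217 + m))
-21683 - l(-209) = -21683 - 10*(2 - 209)/(217 - 209) = -21683 - 10*(-207)/8 = -21683 - 1*(-1035/4) = -21683 + 1035/4 = -85697/4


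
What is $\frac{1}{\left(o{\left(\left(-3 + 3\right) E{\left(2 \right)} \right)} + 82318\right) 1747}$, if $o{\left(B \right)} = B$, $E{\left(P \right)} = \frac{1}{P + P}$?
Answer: $\frac{1}{143809546} \approx 6.9536 \cdot 10^{-9}$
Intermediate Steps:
$E{\left(P \right)} = \frac{1}{2 P}$
$\frac{1}{\left(o{\left(\left(-3 + 3\right) E{\left(2 \right)} \right)} + 82318\right) 1747} = \frac{1}{\left(\left(-3 + 3\right) \frac{1}{2 \cdot 2} + 82318\right) 1747} = \frac{1}{0 \cdot \frac{1}{2} \cdot \frac{1}{2} + 82318} \cdot \frac{1}{1747} = \frac{1}{0 \cdot \frac{1}{4} + 82318} \cdot \frac{1}{1747} = \frac{1}{0 + 82318} \cdot \frac{1}{1747} = \frac{1}{82318} \cdot \frac{1}{1747} = \frac{1}{143809546}$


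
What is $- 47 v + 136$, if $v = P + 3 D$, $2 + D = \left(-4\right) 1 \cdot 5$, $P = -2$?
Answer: $3332$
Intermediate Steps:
$D = -22$ ($D = -2 + \left(-4\right) 1 \cdot 5 = -2 - 20 = -22$)
$v = -68$ ($v = -2 + 3 \left(-22\right) = -2 - 66 = -68$)
$- 47 v + 136 = \left(-47\right) \left(-68\right) + 136 = 3196 + 136 = 3332$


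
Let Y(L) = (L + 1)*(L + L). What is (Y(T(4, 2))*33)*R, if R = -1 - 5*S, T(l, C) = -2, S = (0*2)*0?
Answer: -132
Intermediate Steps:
S = 0 (S = 0*0 = 0)
Y(L) = 2*L*(1 + L) (Y(L) = (1 + L)*(2*L) = 2*L*(1 + L))
R = -1 (R = -1 - 5*0 = -1 + 0 = -1)
(Y(T(4, 2))*33)*R = ((2*(-2)*(1 - 2))*33)*(-1) = ((2*(-2)*(-1))*33)*(-1) = (4*33)*(-1) = 132*(-1) = -132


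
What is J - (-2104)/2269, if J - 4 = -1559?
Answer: -3526191/2269 ≈ -1554.1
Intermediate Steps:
J = -1555 (J = 4 - 1559 = -1555)
J - (-2104)/2269 = -1555 - (-2104)/2269 = -1555 - 1*(-2104/2269) = -1555 + 2104/2269 = -3526191/2269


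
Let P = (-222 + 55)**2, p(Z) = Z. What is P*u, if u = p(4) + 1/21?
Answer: 2370565/21 ≈ 1.1288e+5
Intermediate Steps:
P = 27889 (P = (-167)**2 = 27889)
u = 85/21 (u = 4 + 1/21 = 85/21 ≈ 4.0476)
P*u = 27889*(85/21) = 2370565/21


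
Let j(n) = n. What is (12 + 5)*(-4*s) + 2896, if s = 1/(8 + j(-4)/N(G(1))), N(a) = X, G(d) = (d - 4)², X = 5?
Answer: 25979/9 ≈ 2886.6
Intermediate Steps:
G(d) = (-4 + d)²
N(a) = 5
s = 5/36 (s = 1/(8 - 4/5) = 1/(8 - 4*⅕) = 1/(8 - ⅘) = 1/(36/5) = 5/36 ≈ 0.13889)
(12 + 5)*(-4*s) + 2896 = (12 + 5)*(-4*5/36) + 2896 = 17*(-5/9) + 2896 = -85/9 + 2896 = 25979/9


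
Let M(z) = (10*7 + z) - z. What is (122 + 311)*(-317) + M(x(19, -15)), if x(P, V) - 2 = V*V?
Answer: -137191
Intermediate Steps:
x(P, V) = 2 + V**2 (x(P, V) = 2 + V*V = 2 + V**2)
M(z) = 70 (M(z) = (70 + z) - z = 70)
(122 + 311)*(-317) + M(x(19, -15)) = (122 + 311)*(-317) + 70 = 433*(-317) + 70 = -137261 + 70 = -137191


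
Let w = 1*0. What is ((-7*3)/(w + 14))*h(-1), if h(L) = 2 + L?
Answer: -3/2 ≈ -1.5000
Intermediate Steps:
w = 0
((-7*3)/(w + 14))*h(-1) = ((-7*3)/(0 + 14))*(2 - 1) = (-21/14)*1 = ((1/14)*(-21))*1 = -3/2*1 = -3/2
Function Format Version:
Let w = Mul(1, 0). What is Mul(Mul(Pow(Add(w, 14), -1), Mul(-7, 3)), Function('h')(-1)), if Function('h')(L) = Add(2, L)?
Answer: Rational(-3, 2) ≈ -1.5000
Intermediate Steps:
w = 0
Mul(Mul(Pow(Add(w, 14), -1), Mul(-7, 3)), Function('h')(-1)) = Mul(Mul(Pow(Add(0, 14), -1), Mul(-7, 3)), Add(2, -1)) = Mul(Mul(Pow(14, -1), -21), 1) = Mul(Mul(Rational(1, 14), -21), 1) = Mul(Rational(-3, 2), 1) = Rational(-3, 2)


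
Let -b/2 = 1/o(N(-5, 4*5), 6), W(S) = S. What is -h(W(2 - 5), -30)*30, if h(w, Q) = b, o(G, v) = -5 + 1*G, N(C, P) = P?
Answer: 4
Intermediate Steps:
o(G, v) = -5 + G
b = -2/15 (b = -2/(-5 + 4*5) = -2/(-5 + 20) = -2/15 ≈ -0.13333)
h(w, Q) = -2/15
-h(W(2 - 5), -30)*30 = -(-2)*30/15 = -1*(-4) = 4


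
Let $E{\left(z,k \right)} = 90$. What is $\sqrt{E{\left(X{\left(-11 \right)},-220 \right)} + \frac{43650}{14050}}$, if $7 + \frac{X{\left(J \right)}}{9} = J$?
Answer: $\frac{9 \sqrt{90763}}{281} \approx 9.6492$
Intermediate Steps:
$X{\left(J \right)} = -63 + 9 J$
$\sqrt{E{\left(X{\left(-11 \right)},-220 \right)} + \frac{43650}{14050}} = \sqrt{90 + \frac{43650}{14050}} = \sqrt{90 + 43650 \cdot \frac{1}{14050}} = \sqrt{90 + \frac{873}{281}} = \sqrt{\frac{26163}{281}} = \frac{9 \sqrt{90763}}{281}$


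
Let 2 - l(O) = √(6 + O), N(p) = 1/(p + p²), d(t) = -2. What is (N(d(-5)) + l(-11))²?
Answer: 5/4 - 5*I*√5 ≈ 1.25 - 11.18*I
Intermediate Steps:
l(O) = 2 - √(6 + O)
(N(d(-5)) + l(-11))² = (1/((-2)*(1 - 2)) + (2 - √(6 - 11)))² = (-½/(-1) + (2 - √(-5)))² = (-½*(-1) + (2 - I*√5))² = (½ + (2 - I*√5))² = (5/2 - I*√5)²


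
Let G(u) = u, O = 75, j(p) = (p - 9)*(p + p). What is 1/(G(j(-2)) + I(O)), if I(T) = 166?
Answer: 1/210 ≈ 0.0047619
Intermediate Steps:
j(p) = 2*p*(-9 + p) (j(p) = (-9 + p)*(2*p) = 2*p*(-9 + p))
1/(G(j(-2)) + I(O)) = 1/(2*(-2)*(-9 - 2) + 166) = 1/(2*(-2)*(-11) + 166) = 1/(44 + 166) = 1/210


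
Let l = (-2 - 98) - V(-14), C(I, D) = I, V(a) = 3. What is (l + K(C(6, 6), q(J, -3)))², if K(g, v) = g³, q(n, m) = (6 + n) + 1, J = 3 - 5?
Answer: 12769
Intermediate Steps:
J = -2
q(n, m) = 7 + n
l = -103 (l = (-2 - 98) - 1*3 = -100 - 3 = -103)
(l + K(C(6, 6), q(J, -3)))² = (-103 + 6³)² = (-103 + 216)² = 113² = 12769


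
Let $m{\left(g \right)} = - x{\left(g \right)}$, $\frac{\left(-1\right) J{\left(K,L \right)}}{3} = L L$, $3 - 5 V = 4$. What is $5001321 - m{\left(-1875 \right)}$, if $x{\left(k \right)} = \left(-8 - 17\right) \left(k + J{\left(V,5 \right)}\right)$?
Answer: $5050071$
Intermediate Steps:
$V = - \frac{1}{5}$ ($V = \frac{3}{5} - \frac{4}{5} = - \frac{1}{5} \approx -0.2$)
$J{\left(K,L \right)} = - 3 L^{2}$ ($J{\left(K,L \right)} = - 3 L L = - 3 L^{2}$)
$x{\left(k \right)} = 1875 - 25 k$ ($x{\left(k \right)} = \left(-8 - 17\right) \left(k - 3 \cdot 5^{2}\right) = - 25 \left(k - 75\right) = - 25 \left(-75 + k\right) = 1875 - 25 k$)
$m{\left(g \right)} = -1875 + 25 g$ ($m{\left(g \right)} = - (1875 - 25 g) = -1875 + 25 g$)
$5001321 - m{\left(-1875 \right)} = 5001321 - \left(-1875 + 25 \left(-1875\right)\right) = 5001321 - \left(-1875 - 46875\right) = 5001321 - -48750 = 5001321 + 48750 = 5050071$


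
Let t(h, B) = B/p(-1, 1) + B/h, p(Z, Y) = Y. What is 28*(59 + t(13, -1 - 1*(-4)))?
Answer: 22652/13 ≈ 1742.5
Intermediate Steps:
t(h, B) = B + B/h (t(h, B) = B/1 + B/h = B*1 + B/h = B + B/h)
28*(59 + t(13, -1 - 1*(-4))) = 28*(59 + ((-1 - 1*(-4)) + (-1 - 1*(-4))/13)) = 28*(59 + ((-1 + 4) + (-1 + 4)*(1/13))) = 28*(59 + (3 + 3*(1/13))) = 28*(59 + (3 + 3/13)) = 28*(59 + 42/13) = 28*(809/13) = 22652/13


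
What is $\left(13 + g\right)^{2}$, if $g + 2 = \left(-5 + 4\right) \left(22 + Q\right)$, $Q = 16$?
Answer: $729$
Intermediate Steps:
$g = -40$ ($g = -2 + \left(-5 + 4\right) \left(22 + 16\right) = -2 - 38 = -40$)
$\left(13 + g\right)^{2} = \left(13 - 40\right)^{2} = \left(-27\right)^{2} = 729$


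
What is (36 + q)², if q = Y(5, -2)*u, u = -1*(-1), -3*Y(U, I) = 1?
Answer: 11449/9 ≈ 1272.1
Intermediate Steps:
Y(U, I) = -⅓ (Y(U, I) = -⅓*1 = -⅓)
u = 1
q = -⅓ (q = -⅓*1 = -⅓ ≈ -0.33333)
(36 + q)² = (36 - ⅓)² = (107/3)² = 11449/9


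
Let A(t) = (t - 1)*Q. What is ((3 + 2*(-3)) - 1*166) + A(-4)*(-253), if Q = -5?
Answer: -6494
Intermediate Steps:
A(t) = 5 - 5*t (A(t) = (t - 1)*(-5) = (-1 + t)*(-5) = 5 - 5*t)
((3 + 2*(-3)) - 1*166) + A(-4)*(-253) = ((3 + 2*(-3)) - 1*166) + (5 - 5*(-4))*(-253) = ((3 - 6) - 166) + (5 + 20)*(-253) = (-3 - 166) + 25*(-253) = -169 - 6325 = -6494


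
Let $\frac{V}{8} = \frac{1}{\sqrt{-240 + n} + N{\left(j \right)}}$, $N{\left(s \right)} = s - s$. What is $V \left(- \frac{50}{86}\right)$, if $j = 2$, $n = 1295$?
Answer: $- \frac{40 \sqrt{1055}}{9073} \approx -0.1432$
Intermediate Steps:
$N{\left(s \right)} = 0$
$V = \frac{8 \sqrt{1055}}{1055}$ ($V = \frac{8}{\sqrt{-240 + 1295} + 0} = \frac{8}{\sqrt{1055} + 0} = \frac{8}{\sqrt{1055}} = 8 \frac{\sqrt{1055}}{1055} = \frac{8 \sqrt{1055}}{1055} \approx 0.2463$)
$V \left(- \frac{50}{86}\right) = \frac{8 \sqrt{1055}}{1055} \left(- \frac{50}{86}\right) = \frac{8 \sqrt{1055}}{1055} \left(\left(-50\right) \frac{1}{86}\right) = \frac{8 \sqrt{1055}}{1055} \left(- \frac{25}{43}\right) = - \frac{40 \sqrt{1055}}{9073}$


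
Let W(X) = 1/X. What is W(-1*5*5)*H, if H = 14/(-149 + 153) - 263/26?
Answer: 86/325 ≈ 0.26462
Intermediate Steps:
W(X) = 1/X
H = -86/13 (H = 14/4 - 263*1/26 = 14*(¼) - 263/26 = 7/2 - 263/26 = -86/13 ≈ -6.6154)
W(-1*5*5)*H = -86/13/(-1*5*5) = -86/13/(-5*5) = -86/13/(-25) = -1/25*(-86/13) = 86/325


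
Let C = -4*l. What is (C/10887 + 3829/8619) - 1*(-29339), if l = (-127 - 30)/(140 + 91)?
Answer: 211986261388574/7225299081 ≈ 29339.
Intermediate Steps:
l = -157/231 ≈ -0.67965
C = 628/231 (C = -4*(-157/231) = 628/231 ≈ 2.7186)
(C/10887 + 3829/8619) - 1*(-29339) = ((628/231)/10887 + 3829/8619) - 1*(-29339) = ((628/231)*(1/10887) + 3829*(1/8619)) + 29339 = (628/2514897 + 3829/8619) + 29339 = 3211651115/7225299081 + 29339 = 211986261388574/7225299081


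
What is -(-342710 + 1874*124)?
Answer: 110334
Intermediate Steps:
-(-342710 + 1874*124) = -(-342710 + 232376) = -1*(-110334) = 110334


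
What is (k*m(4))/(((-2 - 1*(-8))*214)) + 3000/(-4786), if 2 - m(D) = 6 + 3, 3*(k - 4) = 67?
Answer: -7101329/9217836 ≈ -0.77039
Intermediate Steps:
k = 79/3 (k = 4 + (⅓)*67 = 4 + 67/3 = 79/3 ≈ 26.333)
m(D) = -7 (m(D) = 2 - (6 + 3) = 2 - 1*9 = 2 - 9 = -7)
(k*m(4))/(((-2 - 1*(-8))*214)) + 3000/(-4786) = ((79/3)*(-7))/(((-2 - 1*(-8))*214)) + 3000/(-4786) = -553*1/(214*(-2 + 8))/3 + 3000*(-1/4786) = -553/(3*(6*214)) - 1500/2393 = -553/3/1284 - 1500/2393 = -553/3*1/1284 - 1500/2393 = -553/3852 - 1500/2393 = -7101329/9217836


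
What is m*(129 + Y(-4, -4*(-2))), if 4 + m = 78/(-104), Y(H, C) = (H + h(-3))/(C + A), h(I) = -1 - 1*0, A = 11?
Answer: -1223/2 ≈ -611.50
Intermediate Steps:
h(I) = -1 (h(I) = -1 + 0 = -1)
Y(H, C) = (-1 + H)/(11 + C) (Y(H, C) = (H - 1)/(C + 11) = (-1 + H)/(11 + C))
m = -19/4 (m = -4 + 78/(-104) = -4 + 78*(-1/104) = -4 - ¾ = -19/4 ≈ -4.7500)
m*(129 + Y(-4, -4*(-2))) = -19*(129 + (-1 - 4)/(11 - 4*(-2)))/4 = -19*(129 - 5/(11 + 8))/4 = -19*(129 - 5/19)/4 = -19/4*2446/19 = -1223/2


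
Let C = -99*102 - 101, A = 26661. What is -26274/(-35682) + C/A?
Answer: 56095066/158552967 ≈ 0.35379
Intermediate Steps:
C = -10199 (C = -10098 - 101 = -10199)
-26274/(-35682) + C/A = -26274/(-35682) - 10199/26661 = -26274*(-1/35682) - 10199*1/26661 = 4379/5947 - 10199/26661 = 56095066/158552967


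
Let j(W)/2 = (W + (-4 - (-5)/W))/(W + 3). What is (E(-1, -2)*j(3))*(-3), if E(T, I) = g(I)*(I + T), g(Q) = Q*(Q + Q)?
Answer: 16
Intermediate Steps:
g(Q) = 2*Q**2 (g(Q) = Q*(2*Q) = 2*Q**2)
E(T, I) = 2*I**2*(I + T) (E(T, I) = (2*I**2)*(I + T) = 2*I**2*(I + T))
j(W) = 2*(-4 + W + 5/W)/(3 + W) (j(W) = 2*((W + (-4 - (-5)/W))/(W + 3)) = 2*((W + (-4 + 5/W))/(3 + W)) = 2*((-4 + W + 5/W)/(3 + W)) = 2*(-4 + W + 5/W)/(3 + W))
(E(-1, -2)*j(3))*(-3) = ((2*(-2)**2*(-2 - 1))*(2*(5 + 3**2 - 4*3)/(3*(3 + 3))))*(-3) = ((2*4*(-3))*(2*(1/3)*(5 + 9 - 12)/6))*(-3) = -48*2/(3*6)*(-3) = -24*2/9*(-3) = -16/3*(-3) = 16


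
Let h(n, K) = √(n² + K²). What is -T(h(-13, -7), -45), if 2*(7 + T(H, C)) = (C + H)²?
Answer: -2229/2 + 45*√218 ≈ -450.08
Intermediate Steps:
h(n, K) = √(K² + n²)
T(H, C) = -7 + (C + H)²/2
-T(h(-13, -7), -45) = -(-7 + (-45 + √((-7)² + (-13)²))²/2) = -(-7 + (-45 + √(49 + 169))²/2) = -(-7 + (-45 + √218)²/2) = 7 - (-45 + √218)²/2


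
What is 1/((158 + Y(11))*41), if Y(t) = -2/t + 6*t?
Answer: 11/100942 ≈ 0.00010897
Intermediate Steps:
1/((158 + Y(11))*41) = 1/((158 + (-2/11 + 6*11))*41) = 1/((158 + (-2*1/11 + 66))*41) = 1/((158 + (-2/11 + 66))*41) = 1/((158 + 724/11)*41) = 1/((2462/11)*41) = 1/(100942/11) = 11/100942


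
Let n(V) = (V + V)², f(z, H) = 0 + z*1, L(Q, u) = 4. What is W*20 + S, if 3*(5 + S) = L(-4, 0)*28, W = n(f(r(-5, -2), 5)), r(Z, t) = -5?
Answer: 6097/3 ≈ 2032.3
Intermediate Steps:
f(z, H) = z (f(z, H) = 0 + z = z)
n(V) = 4*V² (n(V) = (2*V)² = 4*V²)
W = 100 (W = 4*(-5)² = 4*25 = 100)
S = 97/3 (S = -5 + (4*28)/3 = -5 + (⅓)*112 = -5 + 112/3 = 97/3 ≈ 32.333)
W*20 + S = 100*20 + 97/3 = 2000 + 97/3 = 6097/3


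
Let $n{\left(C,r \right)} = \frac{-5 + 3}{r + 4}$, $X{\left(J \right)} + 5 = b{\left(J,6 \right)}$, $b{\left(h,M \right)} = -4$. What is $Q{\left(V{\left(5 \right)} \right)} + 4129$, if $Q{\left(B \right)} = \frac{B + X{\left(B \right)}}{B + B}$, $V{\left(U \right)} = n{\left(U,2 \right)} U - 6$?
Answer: $\frac{94992}{23} \approx 4130.1$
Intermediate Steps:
$X{\left(J \right)} = -9$ ($X{\left(J \right)} = -5 - 4 = -9$)
$n{\left(C,r \right)} = - \frac{2}{4 + r}$
$V{\left(U \right)} = -6 - \frac{U}{3}$ ($V{\left(U \right)} = - \frac{2}{4 + 2} U - 6 = - \frac{2}{6} U - 6 = \left(-2\right) \frac{1}{6} U - 6 = - \frac{U}{3} - 6 = -6 - \frac{U}{3}$)
$Q{\left(B \right)} = \frac{-9 + B}{2 B}$ ($Q{\left(B \right)} = \frac{B - 9}{B + B} = \frac{-9 + B}{2 B}$)
$Q{\left(V{\left(5 \right)} \right)} + 4129 = \frac{-9 - \frac{23}{3}}{2 \left(-6 - \frac{5}{3}\right)} + 4129 = \frac{-9 - \frac{23}{3}}{2 \left(- \frac{23}{3}\right)} + 4129 = \frac{1}{2} \left(- \frac{3}{23}\right) \left(- \frac{50}{3}\right) + 4129 = \frac{25}{23} + 4129 = \frac{94992}{23}$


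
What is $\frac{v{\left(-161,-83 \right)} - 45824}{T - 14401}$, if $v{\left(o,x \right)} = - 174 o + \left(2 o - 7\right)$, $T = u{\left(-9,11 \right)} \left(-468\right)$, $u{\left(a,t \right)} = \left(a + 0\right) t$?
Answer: $- \frac{18139}{31931} \approx -0.56807$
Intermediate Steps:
$u{\left(a,t \right)} = a t$
$T = 46332$ ($T = \left(-9\right) 11 \left(-468\right) = \left(-99\right) \left(-468\right) = 46332$)
$v{\left(o,x \right)} = -7 - 172 o$ ($v{\left(o,x \right)} = - 174 o + \left(-7 + 2 o\right) = -7 - 172 o$)
$\frac{v{\left(-161,-83 \right)} - 45824}{T - 14401} = \frac{\left(-7 - -27692\right) - 45824}{46332 - 14401} = \frac{\left(-7 + 27692\right) - 45824}{31931} = \left(27685 - 45824\right) \frac{1}{31931} = \left(-18139\right) \frac{1}{31931} = - \frac{18139}{31931}$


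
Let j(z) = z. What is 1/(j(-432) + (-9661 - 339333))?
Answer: -1/349426 ≈ -2.8618e-6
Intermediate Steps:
1/(j(-432) + (-9661 - 339333)) = 1/(-432 + (-9661 - 339333)) = 1/(-432 - 348994) = 1/(-349426) = -1/349426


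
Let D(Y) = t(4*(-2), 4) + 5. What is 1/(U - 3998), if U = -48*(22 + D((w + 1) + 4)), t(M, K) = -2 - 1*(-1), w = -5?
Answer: -1/5246 ≈ -0.00019062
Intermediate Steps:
t(M, K) = -1 (t(M, K) = -2 + 1 = -1)
D(Y) = 4 (D(Y) = -1 + 5 = 4)
U = -1248 (U = -48*(22 + 4) = -48*26 = -1248)
1/(U - 3998) = 1/(-1248 - 3998) = 1/(-5246) = -1/5246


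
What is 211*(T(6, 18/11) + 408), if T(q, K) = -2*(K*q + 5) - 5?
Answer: 866577/11 ≈ 78780.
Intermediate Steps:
T(q, K) = -15 - 2*K*q (T(q, K) = -2*(5 + K*q) - 5 = (-10 - 2*K*q) - 5 = -15 - 2*K*q)
211*(T(6, 18/11) + 408) = 211*((-15 - 2*18/11*6) + 408) = 211*((-15 - 216/11) + 408) = 211*(-381/11 + 408) = 211*(4107/11) = 866577/11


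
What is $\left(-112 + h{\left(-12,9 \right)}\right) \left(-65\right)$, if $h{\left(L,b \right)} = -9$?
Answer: $7865$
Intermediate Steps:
$\left(-112 + h{\left(-12,9 \right)}\right) \left(-65\right) = \left(-112 - 9\right) \left(-65\right) = \left(-121\right) \left(-65\right) = 7865$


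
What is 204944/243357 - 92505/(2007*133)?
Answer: 170339511/343701203 ≈ 0.49560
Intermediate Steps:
204944/243357 - 92505/(2007*133) = 204944*(1/243357) - 92505/266931 = 204944/243357 - 92505*1/266931 = 204944/243357 - 4405/12711 = 170339511/343701203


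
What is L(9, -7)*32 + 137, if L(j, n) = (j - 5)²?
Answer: 649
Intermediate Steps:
L(j, n) = (-5 + j)²
L(9, -7)*32 + 137 = (-5 + 9)²*32 + 137 = 4²*32 + 137 = 16*32 + 137 = 512 + 137 = 649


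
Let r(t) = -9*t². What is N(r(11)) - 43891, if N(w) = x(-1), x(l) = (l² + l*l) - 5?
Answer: -43894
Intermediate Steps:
x(l) = -5 + 2*l² (x(l) = (l² + l²) - 5 = 2*l² - 5 = -5 + 2*l²)
N(w) = -3 (N(w) = -5 + 2*(-1)² = -5 + 2*1 = -5 + 2 = -3)
N(r(11)) - 43891 = -3 - 43891 = -43894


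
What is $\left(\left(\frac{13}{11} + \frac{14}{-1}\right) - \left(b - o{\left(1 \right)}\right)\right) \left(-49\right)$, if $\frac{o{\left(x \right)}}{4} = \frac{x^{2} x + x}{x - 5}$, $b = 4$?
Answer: $\frac{10143}{11} \approx 922.09$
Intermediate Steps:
$o{\left(x \right)} = \frac{4 \left(x + x^{3}\right)}{-5 + x}$ ($o{\left(x \right)} = 4 \frac{x^{2} x + x}{x - 5} = 4 \frac{x^{3} + x}{-5 + x} = 4 \frac{x + x^{3}}{-5 + x} = \frac{4 \left(x + x^{3}\right)}{-5 + x}$)
$\left(\left(\frac{13}{11} + \frac{14}{-1}\right) - \left(b - o{\left(1 \right)}\right)\right) \left(-49\right) = \left(\left(\frac{13}{11} + \frac{14}{-1}\right) - \left(4 - \frac{4 \left(1 + 1^{2}\right)}{-5 + 1}\right)\right) \left(-49\right) = \left(\left(13 \cdot \frac{1}{11} + 14 \left(-1\right)\right) - \left(4 - \frac{4 \left(1 + 1\right)}{-4}\right)\right) \left(-49\right) = \left(\left(\frac{13}{11} - 14\right) - \left(4 - \left(-1\right) 2\right)\right) \left(-49\right) = \left(- \frac{141}{11} - 6\right) \left(-49\right) = \left(- \frac{207}{11}\right) \left(-49\right) = \frac{10143}{11}$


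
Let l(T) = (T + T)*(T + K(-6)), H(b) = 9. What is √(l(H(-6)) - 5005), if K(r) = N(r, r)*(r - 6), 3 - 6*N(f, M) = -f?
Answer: I*√4735 ≈ 68.811*I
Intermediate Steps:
N(f, M) = ½ + f/6 (N(f, M) = ½ - (-1)*f/6 = ½ + f/6)
K(r) = (½ + r/6)*(-6 + r) (K(r) = (½ + r/6)*(r - 6) = (½ + r/6)*(-6 + r))
l(T) = 2*T*(6 + T) (l(T) = (T + T)*(T + (-6 - 6)*(3 - 6)/6) = (2*T)*(T + (⅙)*(-12)*(-3)) = (2*T)*(T + 6) = (2*T)*(6 + T) = 2*T*(6 + T))
√(l(H(-6)) - 5005) = √(2*9*(6 + 9) - 5005) = √(2*9*15 - 5005) = √(270 - 5005) = √(-4735) = I*√4735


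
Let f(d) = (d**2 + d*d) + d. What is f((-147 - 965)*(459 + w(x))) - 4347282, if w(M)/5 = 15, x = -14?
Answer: 705210940638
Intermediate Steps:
w(M) = 75 (w(M) = 5*15 = 75)
f(d) = d + 2*d**2 (f(d) = (d**2 + d**2) + d = 2*d**2 + d = d + 2*d**2)
f((-147 - 965)*(459 + w(x))) - 4347282 = ((-147 - 965)*(459 + 75))*(1 + 2*((-147 - 965)*(459 + 75))) - 4347282 = (-1112*534)*(1 + 2*(-1112*534)) - 4347282 = -593808*(1 + 2*(-593808)) - 4347282 = -593808*(1 - 1187616) - 4347282 = -593808*(-1187615) - 4347282 = 705215287920 - 4347282 = 705210940638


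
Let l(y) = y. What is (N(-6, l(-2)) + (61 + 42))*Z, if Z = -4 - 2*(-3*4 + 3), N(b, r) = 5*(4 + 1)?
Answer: 1792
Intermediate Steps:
N(b, r) = 25 (N(b, r) = 5*5 = 25)
Z = 14 (Z = -4 - 2*(-12 + 3) = -4 - 2*(-9) = -4 + 18 = 14)
(N(-6, l(-2)) + (61 + 42))*Z = (25 + (61 + 42))*14 = (25 + 103)*14 = 128*14 = 1792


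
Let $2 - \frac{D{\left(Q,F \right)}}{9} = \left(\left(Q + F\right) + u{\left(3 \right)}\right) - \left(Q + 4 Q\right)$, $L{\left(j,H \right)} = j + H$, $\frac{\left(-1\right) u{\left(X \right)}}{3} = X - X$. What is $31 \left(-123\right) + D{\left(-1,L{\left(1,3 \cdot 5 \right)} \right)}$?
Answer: $-3975$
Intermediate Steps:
$u{\left(X \right)} = 0$ ($u{\left(X \right)} = - 3 \left(X - X\right) = \left(-3\right) 0 = 0$)
$L{\left(j,H \right)} = H + j$
$D{\left(Q,F \right)} = 18 - 9 F + 36 Q$ ($D{\left(Q,F \right)} = 18 - 9 \left(\left(\left(Q + F\right) + 0\right) - \left(Q + 4 Q\right)\right) = 18 - 9 \left(\left(\left(F + Q\right) + 0\right) - 5 Q\right) = 18 - 9 \left(\left(F + Q\right) - 5 Q\right) = 18 - 9 \left(F - 4 Q\right) = 18 - \left(- 36 Q + 9 F\right) = 18 - 9 F + 36 Q$)
$31 \left(-123\right) + D{\left(-1,L{\left(1,3 \cdot 5 \right)} \right)} = 31 \left(-123\right) + \left(18 - 9 \left(3 \cdot 5 + 1\right) + 36 \left(-1\right)\right) = -3813 - \left(18 + 9 \left(15 + 1\right)\right) = -3813 - 162 = -3975$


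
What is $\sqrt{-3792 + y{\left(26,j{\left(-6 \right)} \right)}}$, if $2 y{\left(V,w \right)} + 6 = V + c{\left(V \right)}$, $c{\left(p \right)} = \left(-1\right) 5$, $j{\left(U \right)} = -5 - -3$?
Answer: $\frac{87 i \sqrt{2}}{2} \approx 61.518 i$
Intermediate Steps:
$j{\left(U \right)} = -2$ ($j{\left(U \right)} = -5 + 3 = -2$)
$c{\left(p \right)} = -5$
$y{\left(V,w \right)} = - \frac{11}{2} + \frac{V}{2}$ ($y{\left(V,w \right)} = -3 + \frac{V - 5}{2} = -3 + \frac{-5 + V}{2} = -3 + \left(- \frac{5}{2} + \frac{V}{2}\right) = - \frac{11}{2} + \frac{V}{2}$)
$\sqrt{-3792 + y{\left(26,j{\left(-6 \right)} \right)}} = \sqrt{-3792 + \left(- \frac{11}{2} + \frac{1}{2} \cdot 26\right)} = \sqrt{-3792 + \left(- \frac{11}{2} + 13\right)} = \sqrt{-3792 + \frac{15}{2}} = \sqrt{- \frac{7569}{2}} = \frac{87 i \sqrt{2}}{2}$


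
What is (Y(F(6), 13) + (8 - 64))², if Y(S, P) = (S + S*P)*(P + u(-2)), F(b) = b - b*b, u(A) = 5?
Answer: 58003456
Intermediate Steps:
F(b) = b - b²
Y(S, P) = (5 + P)*(S + P*S) (Y(S, P) = (S + S*P)*(P + 5) = (S + P*S)*(5 + P) = (5 + P)*(S + P*S))
(Y(F(6), 13) + (8 - 64))² = ((6*(1 - 1*6))*(5 + 13² + 6*13) + (8 - 64))² = ((6*(1 - 6))*(5 + 169 + 78) - 56)² = ((6*(-5))*252 - 56)² = (-30*252 - 56)² = (-7560 - 56)² = (-7616)² = 58003456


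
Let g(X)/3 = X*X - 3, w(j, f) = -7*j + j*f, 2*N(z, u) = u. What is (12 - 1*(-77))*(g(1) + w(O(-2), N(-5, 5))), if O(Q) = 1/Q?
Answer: -1335/4 ≈ -333.75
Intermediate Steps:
N(z, u) = u/2
w(j, f) = -7*j + f*j
g(X) = -9 + 3*X**2 (g(X) = 3*(X*X - 3) = 3*(X**2 - 3) = 3*(-3 + X**2) = -9 + 3*X**2)
(12 - 1*(-77))*(g(1) + w(O(-2), N(-5, 5))) = (12 - 1*(-77))*((-9 + 3*1**2) + (-7 + (1/2)*5)/(-2)) = (12 + 77)*((-9 + 3*1) - (-7 + 5/2)/2) = 89*((-9 + 3) - 1/2*(-9/2)) = 89*(-6 + 9/4) = 89*(-15/4) = -1335/4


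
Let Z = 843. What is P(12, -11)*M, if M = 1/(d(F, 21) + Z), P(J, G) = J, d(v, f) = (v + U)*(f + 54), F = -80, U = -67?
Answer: -2/1697 ≈ -0.0011785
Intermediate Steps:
d(v, f) = (-67 + v)*(54 + f) (d(v, f) = (v - 67)*(f + 54) = (-67 + v)*(54 + f))
M = -1/10182 (M = 1/((-3618 - 67*21 + 54*(-80) + 21*(-80)) + 843) = 1/((-3618 - 1407 - 4320 - 1680) + 843) = 1/(-11025 + 843) = 1/(-10182) = -1/10182 ≈ -9.8213e-5)
P(12, -11)*M = 12*(-1/10182) = -2/1697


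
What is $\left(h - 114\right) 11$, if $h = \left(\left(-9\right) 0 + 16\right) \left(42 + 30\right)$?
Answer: $11418$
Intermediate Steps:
$h = 1152$ ($h = \left(0 + 16\right) 72 = 16 \cdot 72 = 1152$)
$\left(h - 114\right) 11 = \left(1152 - 114\right) 11 = 1038 \cdot 11 = 11418$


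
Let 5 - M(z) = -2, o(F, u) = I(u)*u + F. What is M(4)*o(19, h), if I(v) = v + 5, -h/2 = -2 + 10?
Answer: 1365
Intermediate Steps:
h = -16 (h = -2*(-2 + 10) = -2*8 = -16)
I(v) = 5 + v
o(F, u) = F + u*(5 + u) (o(F, u) = (5 + u)*u + F = u*(5 + u) + F = F + u*(5 + u))
M(z) = 7 (M(z) = 5 - 1*(-2) = 5 + 2 = 7)
M(4)*o(19, h) = 7*(19 - 16*(5 - 16)) = 7*(19 - 16*(-11)) = 7*(19 + 176) = 7*195 = 1365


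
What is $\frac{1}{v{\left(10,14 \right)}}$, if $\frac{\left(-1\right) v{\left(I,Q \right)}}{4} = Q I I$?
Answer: $- \frac{1}{5600} \approx -0.00017857$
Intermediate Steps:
$v{\left(I,Q \right)} = - 4 Q I^{2}$ ($v{\left(I,Q \right)} = - 4 Q I I = - 4 I Q I = - 4 Q I^{2}$)
$\frac{1}{v{\left(10,14 \right)}} = \frac{1}{\left(-4\right) 14 \cdot 10^{2}} = \frac{1}{\left(-4\right) 14 \cdot 100} = \frac{1}{-5600} = - \frac{1}{5600}$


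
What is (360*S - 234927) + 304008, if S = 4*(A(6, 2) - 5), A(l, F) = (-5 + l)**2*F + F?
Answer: 67641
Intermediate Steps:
A(l, F) = F + F*(-5 + l)**2 (A(l, F) = F*(-5 + l)**2 + F = F + F*(-5 + l)**2)
S = -4 (S = 4*(2*(1 + (-5 + 6)**2) - 5) = 4*(2*(1 + 1**2) - 5) = 4*(2*(1 + 1) - 5) = 4*(2*2 - 5) = 4*(4 - 5) = 4*(-1) = -4)
(360*S - 234927) + 304008 = (360*(-4) - 234927) + 304008 = (-1440 - 234927) + 304008 = -236367 + 304008 = 67641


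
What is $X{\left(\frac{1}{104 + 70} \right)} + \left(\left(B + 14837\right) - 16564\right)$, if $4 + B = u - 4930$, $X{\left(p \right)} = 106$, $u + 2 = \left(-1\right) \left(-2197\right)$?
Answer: $-4360$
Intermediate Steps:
$u = 2195$ ($u = -2 - -2197 = -2 + 2197 = 2195$)
$B = -2739$ ($B = -4 + \left(2195 - 4930\right) = -4 - 2735 = -2739$)
$X{\left(\frac{1}{104 + 70} \right)} + \left(\left(B + 14837\right) - 16564\right) = 106 + \left(\left(-2739 + 14837\right) - 16564\right) = 106 + \left(12098 - 16564\right) = 106 - 4466 = -4360$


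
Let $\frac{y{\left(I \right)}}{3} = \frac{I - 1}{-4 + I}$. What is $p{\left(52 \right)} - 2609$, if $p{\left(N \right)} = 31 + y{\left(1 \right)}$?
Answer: $-2578$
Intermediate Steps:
$y{\left(I \right)} = \frac{3 \left(-1 + I\right)}{-4 + I}$ ($y{\left(I \right)} = 3 \frac{I - 1}{-4 + I} = 3 \frac{-1 + I}{-4 + I} = \frac{3 \left(-1 + I\right)}{-4 + I}$)
$p{\left(N \right)} = 31$ ($p{\left(N \right)} = 31 + \frac{3 \left(-1 + 1\right)}{-4 + 1} = 31 + 3 \frac{1}{-3} \cdot 0 = 31 + 3 \left(- \frac{1}{3}\right) 0 = 31 + 0 = 31$)
$p{\left(52 \right)} - 2609 = 31 - 2609 = -2578$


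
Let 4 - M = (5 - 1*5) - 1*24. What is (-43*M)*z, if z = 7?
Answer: -8428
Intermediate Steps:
M = 28 (M = 4 - ((5 - 1*5) - 1*24) = 4 - ((5 - 5) - 24) = 4 - (0 - 24) = 4 - 1*(-24) = 4 + 24 = 28)
(-43*M)*z = -43*28*7 = -1204*7 = -8428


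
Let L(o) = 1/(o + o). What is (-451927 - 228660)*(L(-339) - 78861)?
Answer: 36389461694533/678 ≈ 5.3672e+10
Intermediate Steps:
L(o) = 1/(2*o)
(-451927 - 228660)*(L(-339) - 78861) = (-451927 - 228660)*((1/2)/(-339) - 78861) = -680587*((1/2)*(-1/339) - 78861) = -680587*(-1/678 - 78861) = -680587*(-53467759/678) = 36389461694533/678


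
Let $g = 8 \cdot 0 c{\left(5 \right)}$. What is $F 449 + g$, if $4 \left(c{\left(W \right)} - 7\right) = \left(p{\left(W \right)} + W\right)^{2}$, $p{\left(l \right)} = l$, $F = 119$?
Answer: $53431$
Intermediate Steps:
$c{\left(W \right)} = 7 + W^{2}$ ($c{\left(W \right)} = 7 + \frac{\left(W + W\right)^{2}}{4} = 7 + \frac{\left(2 W\right)^{2}}{4} = 7 + \frac{4 W^{2}}{4} = 7 + W^{2}$)
$g = 0$ ($g = 8 \cdot 0 \left(7 + 5^{2}\right) = 0 \left(7 + 25\right) = 0 \cdot 32 = 0$)
$F 449 + g = 119 \cdot 449 + 0 = 53431 + 0 = 53431$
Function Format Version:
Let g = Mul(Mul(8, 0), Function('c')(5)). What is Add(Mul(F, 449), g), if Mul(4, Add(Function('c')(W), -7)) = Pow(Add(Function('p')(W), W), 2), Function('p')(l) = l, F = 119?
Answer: 53431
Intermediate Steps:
Function('c')(W) = Add(7, Pow(W, 2)) (Function('c')(W) = Add(7, Mul(Rational(1, 4), Pow(Add(W, W), 2))) = Add(7, Mul(Rational(1, 4), Pow(Mul(2, W), 2))) = Add(7, Mul(Rational(1, 4), Mul(4, Pow(W, 2)))) = Add(7, Pow(W, 2)))
g = 0 (g = Mul(Mul(8, 0), Add(7, Pow(5, 2))) = Mul(0, Add(7, 25)) = Mul(0, 32) = 0)
Add(Mul(F, 449), g) = Add(Mul(119, 449), 0) = Add(53431, 0) = 53431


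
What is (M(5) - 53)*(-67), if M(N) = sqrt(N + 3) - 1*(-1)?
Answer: 3484 - 134*sqrt(2) ≈ 3294.5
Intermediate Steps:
M(N) = 1 + sqrt(3 + N) (M(N) = sqrt(3 + N) + 1 = 1 + sqrt(3 + N))
(M(5) - 53)*(-67) = ((1 + sqrt(3 + 5)) - 53)*(-67) = ((1 + sqrt(8)) - 53)*(-67) = ((1 + 2*sqrt(2)) - 53)*(-67) = (-52 + 2*sqrt(2))*(-67) = 3484 - 134*sqrt(2)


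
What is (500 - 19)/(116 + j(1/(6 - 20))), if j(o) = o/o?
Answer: 37/9 ≈ 4.1111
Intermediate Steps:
j(o) = 1
(500 - 19)/(116 + j(1/(6 - 20))) = (500 - 19)/(116 + 1) = 481/117 = 481*(1/117) = 37/9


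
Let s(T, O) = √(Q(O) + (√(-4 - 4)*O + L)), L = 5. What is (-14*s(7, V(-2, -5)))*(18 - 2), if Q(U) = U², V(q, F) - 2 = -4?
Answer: -224*√(9 - 4*I*√2) ≈ -701.77 + 202.23*I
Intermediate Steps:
V(q, F) = -2 (V(q, F) = 2 - 4 = -2)
s(T, O) = √(5 + O² + 2*I*O*√2) (s(T, O) = √(O² + (√(-4 - 4)*O + 5)) = √(O² + (√(-8)*O + 5)) = √(O² + ((2*I*√2)*O + 5)) = √(O² + (2*I*O*√2 + 5)) = √(O² + (5 + 2*I*O*√2)) = √(5 + O² + 2*I*O*√2))
(-14*s(7, V(-2, -5)))*(18 - 2) = (-14*√(5 + (-2)² + 2*I*(-2)*√2))*(18 - 2) = -14*√(5 + 4 - 4*I*√2)*16 = -14*√(9 - 4*I*√2)*16 = -224*√(9 - 4*I*√2)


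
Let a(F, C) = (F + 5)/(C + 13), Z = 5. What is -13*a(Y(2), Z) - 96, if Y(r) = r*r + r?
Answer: -1871/18 ≈ -103.94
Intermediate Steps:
Y(r) = r + r**2 (Y(r) = r**2 + r = r + r**2)
a(F, C) = (5 + F)/(13 + C)
-13*a(Y(2), Z) - 96 = -13*(5 + 2*(1 + 2))/(13 + 5) - 96 = -13*(5 + 2*3)/18 - 96 = -13*(5 + 6)/18 - 96 = -13*11/18 - 96 = -143/18 - 96 = -1871/18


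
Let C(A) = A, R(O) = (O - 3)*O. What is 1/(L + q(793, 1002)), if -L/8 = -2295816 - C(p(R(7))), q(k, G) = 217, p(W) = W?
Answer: 1/18366969 ≈ 5.4446e-8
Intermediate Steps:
R(O) = O*(-3 + O) (R(O) = (-3 + O)*O = O*(-3 + O))
L = 18366752 (L = -8*(-2295816 - 7*(-3 + 7)) = -8*(-2295816 - 7*4) = -8*(-2295816 - 1*28) = -8*(-2295816 - 28) = -8*(-2295844) = 18366752)
1/(L + q(793, 1002)) = 1/(18366752 + 217) = 1/18366969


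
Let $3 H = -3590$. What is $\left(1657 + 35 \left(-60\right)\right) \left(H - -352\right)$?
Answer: $\frac{1122562}{3} \approx 3.7419 \cdot 10^{5}$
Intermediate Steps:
$H = - \frac{3590}{3}$ ($H = \frac{1}{3} \left(-3590\right) = - \frac{3590}{3} \approx -1196.7$)
$\left(1657 + 35 \left(-60\right)\right) \left(H - -352\right) = \left(1657 + 35 \left(-60\right)\right) \left(- \frac{3590}{3} - -352\right) = \left(1657 - 2100\right) \left(- \frac{3590}{3} + \left(-1619 + 1971\right)\right) = - 443 \left(- \frac{3590}{3} + 352\right) = \left(-443\right) \left(- \frac{2534}{3}\right) = \frac{1122562}{3}$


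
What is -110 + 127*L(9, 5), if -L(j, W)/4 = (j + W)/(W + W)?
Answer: -4106/5 ≈ -821.20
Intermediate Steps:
L(j, W) = -2*(W + j)/W (L(j, W) = -4*(j + W)/(W + W) = -4*(W + j)/(2*W) = -4*(W + j)*1/(2*W) = -2*(W + j)/W)
-110 + 127*L(9, 5) = -110 + 127*(-2 - 2*9/5) = -110 + 127*(-2 - 2*9*1/5) = -110 + 127*(-2 - 18/5) = -110 + 127*(-28/5) = -110 - 3556/5 = -4106/5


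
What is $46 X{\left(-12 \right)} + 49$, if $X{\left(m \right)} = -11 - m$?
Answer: $95$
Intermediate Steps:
$46 X{\left(-12 \right)} + 49 = 46 \left(-11 - -12\right) + 49 = 46 \left(-11 + 12\right) + 49 = 46 \cdot 1 + 49 = 46 + 49 = 95$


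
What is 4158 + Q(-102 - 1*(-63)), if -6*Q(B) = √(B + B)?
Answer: 4158 - I*√78/6 ≈ 4158.0 - 1.472*I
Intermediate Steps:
Q(B) = -√2*√B/6 (Q(B) = -√(B + B)/6 = -√2*√B/6)
4158 + Q(-102 - 1*(-63)) = 4158 - √2*√(-102 - 1*(-63))/6 = 4158 - √2*√(-102 + 63)/6 = 4158 - √2*√(-39)/6 = 4158 - √2*I*√39/6 = 4158 - I*√78/6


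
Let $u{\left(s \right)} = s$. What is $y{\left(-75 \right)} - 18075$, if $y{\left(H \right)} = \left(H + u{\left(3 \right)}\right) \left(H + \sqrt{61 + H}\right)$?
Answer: $-12675 - 72 i \sqrt{14} \approx -12675.0 - 269.4 i$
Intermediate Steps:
$y{\left(H \right)} = \left(3 + H\right) \left(H + \sqrt{61 + H}\right)$ ($y{\left(H \right)} = \left(H + 3\right) \left(H + \sqrt{61 + H}\right) = \left(3 + H\right) \left(H + \sqrt{61 + H}\right)$)
$y{\left(-75 \right)} - 18075 = \left(\left(-75\right)^{2} + 3 \left(-75\right) + 3 \sqrt{61 - 75} - 75 \sqrt{61 - 75}\right) - 18075 = \left(5625 - 225 + 3 \sqrt{-14} - 75 \sqrt{-14}\right) - 18075 = \left(5625 - 225 + 3 i \sqrt{14} - 75 i \sqrt{14}\right) - 18075 = \left(5400 - 72 i \sqrt{14}\right) - 18075 = -12675 - 72 i \sqrt{14}$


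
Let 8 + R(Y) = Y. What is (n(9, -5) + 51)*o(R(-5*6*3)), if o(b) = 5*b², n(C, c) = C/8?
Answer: 5006085/2 ≈ 2.5030e+6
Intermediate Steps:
R(Y) = -8 + Y
n(C, c) = C/8 (n(C, c) = C*(⅛) = C/8)
(n(9, -5) + 51)*o(R(-5*6*3)) = ((⅛)*9 + 51)*(5*(-8 - 5*6*3)²) = (9/8 + 51)*(5*(-8 - 30*3)²) = 417*(5*(-8 - 90)²)/8 = 417*(5*(-98)²)/8 = 417*(5*9604)/8 = (417/8)*48020 = 5006085/2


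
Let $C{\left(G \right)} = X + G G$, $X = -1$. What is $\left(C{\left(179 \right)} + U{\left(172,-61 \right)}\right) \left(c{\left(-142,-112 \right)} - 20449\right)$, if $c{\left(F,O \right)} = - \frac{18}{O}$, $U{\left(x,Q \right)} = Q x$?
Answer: $- \frac{6168842245}{14} \approx -4.4063 \cdot 10^{8}$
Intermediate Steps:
$C{\left(G \right)} = -1 + G^{2}$ ($C{\left(G \right)} = -1 + G G = -1 + G^{2}$)
$\left(C{\left(179 \right)} + U{\left(172,-61 \right)}\right) \left(c{\left(-142,-112 \right)} - 20449\right) = \left(\left(-1 + 179^{2}\right) - 10492\right) \left(- \frac{18}{-112} - 20449\right) = \left(\left(-1 + 32041\right) - 10492\right) \left(\left(-18\right) \left(- \frac{1}{112}\right) - 20449\right) = \left(32040 - 10492\right) \left(\frac{9}{56} - 20449\right) = 21548 \left(- \frac{1145135}{56}\right) = - \frac{6168842245}{14}$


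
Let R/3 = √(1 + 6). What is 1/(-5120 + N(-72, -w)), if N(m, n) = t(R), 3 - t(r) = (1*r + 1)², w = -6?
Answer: -1727/8947503 + 2*√7/8947503 ≈ -0.00019242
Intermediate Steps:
R = 3*√7 (R = 3*√(1 + 6) = 3*√7 ≈ 7.9373)
t(r) = 3 - (1 + r)² (t(r) = 3 - (1*r + 1)² = 3 - (r + 1)² = 3 - (1 + r)²)
N(m, n) = 3 - (1 + 3*√7)²
1/(-5120 + N(-72, -w)) = 1/(-5120 + (-61 - 6*√7)) = 1/(-5181 - 6*√7)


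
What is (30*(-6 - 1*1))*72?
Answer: -15120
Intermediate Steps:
(30*(-6 - 1*1))*72 = (30*(-6 - 1))*72 = (30*(-7))*72 = -210*72 = -15120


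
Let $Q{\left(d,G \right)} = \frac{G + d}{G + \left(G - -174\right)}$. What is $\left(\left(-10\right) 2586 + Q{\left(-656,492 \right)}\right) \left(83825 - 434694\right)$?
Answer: $\frac{5253569256118}{579} \approx 9.0735 \cdot 10^{9}$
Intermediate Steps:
$Q{\left(d,G \right)} = \frac{G + d}{174 + 2 G}$ ($Q{\left(d,G \right)} = \frac{G + d}{G + \left(G + 174\right)} = \frac{G + d}{G + \left(174 + G\right)} = \frac{G + d}{174 + 2 G}$)
$\left(\left(-10\right) 2586 + Q{\left(-656,492 \right)}\right) \left(83825 - 434694\right) = \left(\left(-10\right) 2586 + \frac{492 - 656}{2 \left(87 + 492\right)}\right) \left(83825 - 434694\right) = \left(-25860 + \frac{1}{2} \cdot \frac{1}{579} \left(-164\right)\right) \left(-350869\right) = \left(-25860 - \frac{82}{579}\right) \left(-350869\right) = \left(- \frac{14973022}{579}\right) \left(-350869\right) = \frac{5253569256118}{579}$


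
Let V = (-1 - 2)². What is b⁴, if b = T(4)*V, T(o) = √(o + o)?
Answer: 419904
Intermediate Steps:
V = 9 (V = (-3)² = 9)
T(o) = √2*√o (T(o) = √(2*o) = √2*√o)
b = 18*√2 (b = (√2*√4)*9 = (√2*2)*9 = (2*√2)*9 = 18*√2 ≈ 25.456)
b⁴ = (18*√2)⁴ = 419904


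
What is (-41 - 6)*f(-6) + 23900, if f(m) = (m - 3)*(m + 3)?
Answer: 22631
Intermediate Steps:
f(m) = (-3 + m)*(3 + m)
(-41 - 6)*f(-6) + 23900 = (-41 - 6)*(-9 + (-6)²) + 23900 = -47*(-9 + 36) + 23900 = -47*27 + 23900 = -1269 + 23900 = 22631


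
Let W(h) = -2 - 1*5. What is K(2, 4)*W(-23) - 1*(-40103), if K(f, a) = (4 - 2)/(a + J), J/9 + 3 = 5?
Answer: 441126/11 ≈ 40102.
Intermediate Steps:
J = 18 (J = -27 + 9*5 = -27 + 45 = 18)
W(h) = -7 (W(h) = -2 - 5 = -7)
K(f, a) = 2/(18 + a) (K(f, a) = (4 - 2)/(a + 18) = 2/(18 + a))
K(2, 4)*W(-23) - 1*(-40103) = (2/(18 + 4))*(-7) - 1*(-40103) = (2/22)*(-7) + 40103 = (2*(1/22))*(-7) + 40103 = (1/11)*(-7) + 40103 = -7/11 + 40103 = 441126/11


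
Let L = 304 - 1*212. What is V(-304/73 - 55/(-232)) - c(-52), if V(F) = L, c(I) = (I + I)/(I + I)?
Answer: 91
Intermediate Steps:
L = 92 (L = 304 - 212 = 92)
c(I) = 1 (c(I) = (2*I)/((2*I)) = (2*I)*(1/(2*I)) = 1)
V(F) = 92
V(-304/73 - 55/(-232)) - c(-52) = 92 - 1*1 = 92 - 1 = 91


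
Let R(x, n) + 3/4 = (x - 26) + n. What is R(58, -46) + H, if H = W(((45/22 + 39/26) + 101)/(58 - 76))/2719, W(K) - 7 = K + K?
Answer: -15883507/1076724 ≈ -14.752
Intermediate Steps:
R(x, n) = -107/4 + n + x (R(x, n) = -¾ + ((x - 26) + n) = -¾ + ((-26 + x) + n) = -¾ + (-26 + n + x) = -107/4 + n + x)
W(K) = 7 + 2*K (W(K) = 7 + (K + K) = 7 + 2*K)
H = -457/269181 (H = (7 + 2*(((45/22 + 39/26) + 101)/(58 - 76)))/2719 = (7 + 2*(((45*(1/22) + 39*(1/26)) + 101)/(-18)))*(1/2719) = (7 + 2*(((45/22 + 3/2) + 101)*(-1/18)))*(1/2719) = (7 + 2*((39/11 + 101)*(-1/18)))*(1/2719) = (7 + 2*((1150/11)*(-1/18)))*(1/2719) = (7 + 2*(-575/99))*(1/2719) = (7 - 1150/99)*(1/2719) = -457/99*1/2719 = -457/269181 ≈ -0.0016977)
R(58, -46) + H = (-107/4 - 46 + 58) - 457/269181 = -59/4 - 457/269181 = -15883507/1076724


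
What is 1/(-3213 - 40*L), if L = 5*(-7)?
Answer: -1/1813 ≈ -0.00055157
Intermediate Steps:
L = -35
1/(-3213 - 40*L) = 1/(-3213 - 40*(-35)) = 1/(-3213 + 1400) = 1/(-1813) = -1/1813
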